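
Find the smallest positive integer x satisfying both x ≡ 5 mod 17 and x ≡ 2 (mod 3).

x ≡ 2 (mod 3) gives x ∈ {2, 5}.
The first of these with x mod 17 = 5 is 5.

5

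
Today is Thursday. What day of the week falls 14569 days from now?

14569 − 2081·7 = 2, so 14569 ≡ 2 (mod 7).
Thursday + 2 days → Saturday.

Saturday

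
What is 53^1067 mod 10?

Last digits of 3^n: 3, 9, 7, 1 (period 4).
1067 leaves remainder 3 on division by 4, so 53^1067 ends in 7.

7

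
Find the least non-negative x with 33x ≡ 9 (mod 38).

33⁻¹ ≡ 15 (mod 38) because 33·15 = 495 = 13·38 + 1.
So x ≡ 15·9 = 135 ≡ 21 (mod 38).
Check: 33·21 = 693 = 18·38 + 9.

21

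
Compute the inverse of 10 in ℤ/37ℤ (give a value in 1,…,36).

26

37 = 3·10 + 7
10 = 1·7 + 3
7 = 2·3 + 1
3 = 3·1 + 0
Back-substituting gives 10·26 ≡ 1 (mod 37).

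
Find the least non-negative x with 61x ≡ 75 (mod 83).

The inverse of 61 mod 83 is 49 (since 61·49 = 2989 ≡ 1).
Multiplying both sides by 49: x ≡ 49·75 = 3675 ≡ 23 (mod 83).

23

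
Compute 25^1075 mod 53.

Successive squares of 25 mod 53: 25^1≡25, 25^2≡42, 25^4≡15, 25^8≡13, 25^16≡10, 25^32≡47, 25^64≡36, 25^128≡24, 25^256≡46, 25^512≡49, 25^1024≡16.
1075 = 1 + 2 + 16 + 32 + 1024, so 25^1075 ≡ 25·42·10·47·16 ≡ 7 (mod 53).

7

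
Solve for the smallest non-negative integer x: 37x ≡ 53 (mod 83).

62

The inverse of 37 mod 83 is 9 (since 37·9 = 333 ≡ 1).
Multiplying both sides by 9: x ≡ 9·53 = 477 ≡ 62 (mod 83).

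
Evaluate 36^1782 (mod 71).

8

Successive squares of 36 mod 71: 36^1≡36, 36^2≡18, 36^4≡40, 36^8≡38, 36^16≡24, 36^32≡8, 36^64≡64, 36^128≡49, 36^256≡58, 36^512≡27, 36^1024≡19.
Since 1782 = 2 + 4 + 16 + 32 + 64 + 128 + 512 + 1024 in binary, 36^1782 ≡ 18·40·24·8·64·49·27·19 ≡ 8 (mod 71).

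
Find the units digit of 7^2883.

3

Powers of 7 mod 10 repeat with period 4: 7, 9, 3, 1.
2883 leaves remainder 3 on division by 4, so 7^2883 ends in 3.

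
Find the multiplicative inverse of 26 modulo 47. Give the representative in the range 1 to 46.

38

47 = 1·26 + 21
26 = 1·21 + 5
21 = 4·5 + 1
5 = 5·1 + 0
Back-substituting gives 26·38 ≡ 1 (mod 47).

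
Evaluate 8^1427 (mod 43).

Successive squares of 8 mod 43: 8^1≡8, 8^2≡21, 8^4≡11, 8^8≡35, 8^16≡21, 8^32≡11, 8^64≡35, 8^128≡21, 8^256≡11, 8^512≡35, 8^1024≡21.
1427 = 1 + 2 + 16 + 128 + 256 + 1024, so 8^1427 ≡ 8·21·21·21·11·21 ≡ 27 (mod 43).

27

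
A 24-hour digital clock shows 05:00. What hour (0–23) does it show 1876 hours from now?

Dividing 1876 by 24 gives quotient 78 and remainder 4.
(5 + 4) mod 24 = 9.

9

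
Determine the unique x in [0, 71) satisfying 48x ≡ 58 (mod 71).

16

The inverse of 48 mod 71 is 37 (since 48·37 = 1776 ≡ 1).
So x ≡ 37·58 = 2146 ≡ 16 (mod 71).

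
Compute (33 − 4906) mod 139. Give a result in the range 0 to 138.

4906 = 35·139 + 41, so 4906 mod 139 = 41.
(33 − 41) mod 139 = 131.

131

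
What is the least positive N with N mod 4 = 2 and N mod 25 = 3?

78

x ≡ 2 (mod 4) gives x ∈ {2, 6, 10, 14, 18, 22, 26, 30, …}.
The first of these with x mod 25 = 3 is 78.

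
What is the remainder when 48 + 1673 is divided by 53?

1673 = 31·53 + 30, so 1673 mod 53 = 30.
(48 + 30) mod 53 = 25.

25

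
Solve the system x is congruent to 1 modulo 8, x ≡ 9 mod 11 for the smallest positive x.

x ≡ 1 (mod 8) gives x ∈ {1, 9}.
The first of these with x mod 11 = 9 is 9.

9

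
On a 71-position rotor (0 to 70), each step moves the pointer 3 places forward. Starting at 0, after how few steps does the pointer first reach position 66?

22

The inverse of 3 mod 71 is 24 (since 3·24 = 72 ≡ 1).
Multiplying both sides by 24: x ≡ 24·66 = 1584 ≡ 22 (mod 71).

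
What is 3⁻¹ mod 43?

29

43 = 14·3 + 1
3 = 3·1 + 0
Back-substituting gives 3·29 ≡ 1 (mod 43).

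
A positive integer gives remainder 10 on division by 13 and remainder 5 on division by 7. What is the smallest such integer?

x ≡ 5 (mod 7) gives x ∈ {5, 12, 19, 26, 33, 40, 47, 54, …}.
The first of these with x mod 13 = 10 is 75.

75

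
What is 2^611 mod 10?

8

Powers of 2 mod 10 repeat with period 4: 2, 4, 8, 6.
611 leaves remainder 3 on division by 4, so 2^611 ends in 8.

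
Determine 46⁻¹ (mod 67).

51

67 = 1·46 + 21
46 = 2·21 + 4
21 = 5·4 + 1
4 = 4·1 + 0
Back-substituting gives 46·51 ≡ 1 (mod 67).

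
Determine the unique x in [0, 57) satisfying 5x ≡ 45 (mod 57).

9

5⁻¹ ≡ 23 (mod 57) because 5·23 = 115 = 2·57 + 1.
Multiplying both sides by 23: x ≡ 23·45 = 1035 ≡ 9 (mod 57).
Check: 5·9 = 45 = 0·57 + 45.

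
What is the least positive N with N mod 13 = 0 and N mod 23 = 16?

39

x ≡ 0 (mod 13) gives x ∈ {0, 13, 26, 39}.
The first of these with x mod 23 = 16 is 39.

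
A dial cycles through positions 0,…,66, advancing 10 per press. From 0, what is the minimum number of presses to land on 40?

10⁻¹ ≡ 47 (mod 67) because 10·47 = 470 = 7·67 + 1.
So x ≡ 47·40 = 1880 ≡ 4 (mod 67).

4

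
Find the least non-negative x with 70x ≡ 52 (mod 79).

The inverse of 70 mod 79 is 35 (since 70·35 = 2450 ≡ 1).
Multiplying both sides by 35: x ≡ 35·52 = 1820 ≡ 3 (mod 79).

3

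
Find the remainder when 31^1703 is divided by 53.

Successive squares of 31 mod 53: 31^1≡31, 31^2≡7, 31^4≡49, 31^8≡16, 31^16≡44, 31^32≡28, 31^64≡42, 31^128≡15, 31^256≡13, 31^512≡10, 31^1024≡47.
Since 1703 = 1 + 2 + 4 + 32 + 128 + 512 + 1024 in binary, 31^1703 ≡ 31·7·49·28·15·10·47 ≡ 23 (mod 53).

23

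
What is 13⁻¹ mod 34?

21

34 = 2·13 + 8
13 = 1·8 + 5
8 = 1·5 + 3
5 = 1·3 + 2
3 = 1·2 + 1
2 = 2·1 + 0
Back-substituting gives 13·21 ≡ 1 (mod 34).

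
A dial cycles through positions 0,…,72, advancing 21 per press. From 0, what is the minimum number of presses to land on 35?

The inverse of 21 mod 73 is 7 (since 21·7 = 147 ≡ 1).
Multiplying both sides by 7: x ≡ 7·35 = 245 ≡ 26 (mod 73).

26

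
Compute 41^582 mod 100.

81

Successive squares of 41 mod 100: 41^1≡41, 41^2≡81, 41^4≡61, 41^8≡21, 41^16≡41, 41^32≡81, 41^64≡61, 41^128≡21, 41^256≡41, 41^512≡81.
Since 582 = 2 + 4 + 64 + 512 in binary, 41^582 ≡ 81·61·61·81 ≡ 81 (mod 100).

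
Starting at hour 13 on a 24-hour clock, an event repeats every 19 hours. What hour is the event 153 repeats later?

16

153·19 = 2907.
Dividing 2907 by 24 gives quotient 121 and remainder 3.
(13 + 3) mod 24 = 16.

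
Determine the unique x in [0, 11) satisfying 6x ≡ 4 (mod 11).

8

6⁻¹ ≡ 2 (mod 11) because 6·2 = 12 = 1·11 + 1.
So x ≡ 2·4 = 8 ≡ 8 (mod 11).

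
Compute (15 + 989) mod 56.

52

989 mod 56 = 37 (since 17·56 = 952).
(15 + 37) mod 56 = 52.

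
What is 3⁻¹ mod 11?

11 = 3·3 + 2
3 = 1·2 + 1
2 = 2·1 + 0
Back-substituting gives 3·4 ≡ 1 (mod 11).

4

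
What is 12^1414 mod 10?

The units digit of 12^n cycles with period 4: 2, 4, 8, 6, …
1414 leaves remainder 2 on division by 4, so 12^1414 ends in 4.

4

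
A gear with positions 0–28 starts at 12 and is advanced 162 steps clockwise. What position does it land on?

162 mod 29 = 17 (since 5·29 = 145).
(12 + 17) mod 29 = 0.

0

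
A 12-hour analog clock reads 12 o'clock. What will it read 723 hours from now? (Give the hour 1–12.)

723 − 60·12 = 3, so 723 ≡ 3 (mod 12).
12 + 3 → 3 on a 12-hour dial.

3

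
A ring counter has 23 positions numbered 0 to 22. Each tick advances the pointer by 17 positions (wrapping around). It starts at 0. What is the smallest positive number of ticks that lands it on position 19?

16

17⁻¹ ≡ 19 (mod 23) because 17·19 = 323 = 14·23 + 1.
So x ≡ 19·19 = 361 ≡ 16 (mod 23).
Check: 17·16 = 272 = 11·23 + 19.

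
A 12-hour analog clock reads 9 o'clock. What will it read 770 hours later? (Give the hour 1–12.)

770 − 64·12 = 2, so 770 ≡ 2 (mod 12).
9 + 2 → 11 on a 12-hour dial.

11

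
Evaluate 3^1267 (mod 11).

Square-and-reduce mod 11: 3^1≡3, 3^2≡9, 3^4≡4, 3^8≡5, 3^16≡3, 3^32≡9, 3^64≡4, 3^128≡5, 3^256≡3, 3^512≡9, 3^1024≡4.
1267 = 1 + 2 + 16 + 32 + 64 + 128 + 1024, so 3^1267 ≡ 3·9·3·9·4·5·4 ≡ 9 (mod 11).

9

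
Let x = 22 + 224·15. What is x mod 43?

224·15 = 3360.
Dividing 3360 by 43 gives quotient 78 and remainder 6.
(22 + 6) mod 43 = 28.

28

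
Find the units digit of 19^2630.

1

The units digit of 19^n cycles with period 2: 9, 1, …
2630 leaves remainder 0 on division by 2, so 19^2630 ends in 1.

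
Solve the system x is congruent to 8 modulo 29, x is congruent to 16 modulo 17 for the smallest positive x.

356

Since 17·12 ≡ 1 (mod 29), take x = 16 + 17·((8−16)·12 mod 29) = 16 + 17·20 = 356.
Check: 356 mod 29 = 8, 356 mod 17 = 16.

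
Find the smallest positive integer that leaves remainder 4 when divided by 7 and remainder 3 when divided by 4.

11

x ≡ 3 (mod 4) gives x ∈ {3, 7, 11}.
The first of these with x mod 7 = 4 is 11.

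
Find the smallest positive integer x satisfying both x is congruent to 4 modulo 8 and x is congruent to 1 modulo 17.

Since 17·1 ≡ 1 (mod 8), take x = 1 + 17·((4−1)·1 mod 8) = 1 + 17·3 = 52.
Check: 52 mod 8 = 4, 52 mod 17 = 1.

52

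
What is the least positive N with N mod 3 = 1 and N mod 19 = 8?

x ≡ 1 (mod 3) gives x ∈ {1, 4, 7, 10, 13, 16, 19, 22, …}.
The first of these with x mod 19 = 8 is 46.

46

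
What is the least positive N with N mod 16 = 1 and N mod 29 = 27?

Since 29·5 ≡ 1 (mod 16), take x = 27 + 29·((1−27)·5 mod 16) = 27 + 29·14 = 433.
Check: 433 mod 16 = 1, 433 mod 29 = 27.

433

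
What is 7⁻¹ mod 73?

21

73 = 10·7 + 3
7 = 2·3 + 1
3 = 3·1 + 0
Back-substituting gives 7·21 ≡ 1 (mod 73).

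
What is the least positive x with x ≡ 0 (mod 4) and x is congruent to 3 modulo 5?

8

Since 5·1 ≡ 1 (mod 4), take x = 3 + 5·((0−3)·1 mod 4) = 3 + 5·1 = 8.
Check: 8 mod 4 = 0, 8 mod 5 = 3.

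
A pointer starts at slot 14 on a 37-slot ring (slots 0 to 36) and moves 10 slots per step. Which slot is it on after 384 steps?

6

384·10 = 3840.
Dividing 3840 by 37 gives quotient 103 and remainder 29.
(14 + 29) mod 37 = 6.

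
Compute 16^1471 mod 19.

5

By repeated squaring mod 19: 16^1≡16, 16^2≡9, 16^4≡5, 16^8≡6, 16^16≡17, 16^32≡4, 16^64≡16, 16^128≡9, 16^256≡5, 16^512≡6, 16^1024≡17.
1471 = 1 + 2 + 4 + 8 + 16 + 32 + 128 + 256 + 1024, so 16^1471 ≡ 16·9·5·6·17·4·9·5·17 ≡ 5 (mod 19).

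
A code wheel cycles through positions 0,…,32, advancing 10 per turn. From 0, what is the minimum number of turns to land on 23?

32

10⁻¹ ≡ 10 (mod 33) because 10·10 = 100 = 3·33 + 1.
Multiplying both sides by 10: x ≡ 10·23 = 230 ≡ 32 (mod 33).
Check: 10·32 = 320 = 9·33 + 23.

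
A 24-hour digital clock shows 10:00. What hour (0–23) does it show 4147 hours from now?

5

Dividing 4147 by 24 gives quotient 172 and remainder 19.
(10 + 19) mod 24 = 5.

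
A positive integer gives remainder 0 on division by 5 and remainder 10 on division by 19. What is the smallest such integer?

x ≡ 0 (mod 5) gives x ∈ {0, 5, 10}.
The first of these with x mod 19 = 10 is 10.

10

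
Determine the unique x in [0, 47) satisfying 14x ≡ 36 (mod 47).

16

The inverse of 14 mod 47 is 37 (since 14·37 = 518 ≡ 1).
So x ≡ 37·36 = 1332 ≡ 16 (mod 47).
Check: 14·16 = 224 = 4·47 + 36.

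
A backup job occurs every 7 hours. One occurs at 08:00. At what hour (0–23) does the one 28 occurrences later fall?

12

28·7 = 196.
196 mod 24 = 4 (since 8·24 = 192).
(8 + 4) mod 24 = 12.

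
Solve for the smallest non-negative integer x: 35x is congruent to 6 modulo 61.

42

The inverse of 35 mod 61 is 7 (since 35·7 = 245 ≡ 1).
Multiplying both sides by 7: x ≡ 7·6 = 42 ≡ 42 (mod 61).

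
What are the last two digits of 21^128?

Square-and-reduce mod 100: 21^1≡21, 21^2≡41, 21^4≡81, 21^8≡61, 21^16≡21, 21^32≡41, 21^64≡81, 21^128≡61.
Since 128 = 128 in binary, 21^128 ≡ 61 ≡ 61 (mod 100).

61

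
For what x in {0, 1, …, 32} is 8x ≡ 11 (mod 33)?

The inverse of 8 mod 33 is 29 (since 8·29 = 232 ≡ 1).
Multiplying both sides by 29: x ≡ 29·11 = 319 ≡ 22 (mod 33).
Check: 8·22 = 176 = 5·33 + 11.

22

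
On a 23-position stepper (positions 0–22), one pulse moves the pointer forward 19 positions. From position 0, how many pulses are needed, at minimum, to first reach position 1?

17

23 = 1·19 + 4
19 = 4·4 + 3
4 = 1·3 + 1
3 = 3·1 + 0
Back-substituting gives 19·17 ≡ 1 (mod 23).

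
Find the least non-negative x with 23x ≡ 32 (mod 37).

23⁻¹ ≡ 29 (mod 37) because 23·29 = 667 = 18·37 + 1.
Multiplying both sides by 29: x ≡ 29·32 = 928 ≡ 3 (mod 37).

3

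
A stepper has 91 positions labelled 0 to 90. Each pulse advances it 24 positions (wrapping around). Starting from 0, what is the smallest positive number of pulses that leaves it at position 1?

24·19 = 456 = 5·91 + 1, so 24⁻¹ ≡ 19 (mod 91).

19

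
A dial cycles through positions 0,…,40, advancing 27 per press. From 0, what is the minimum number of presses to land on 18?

27⁻¹ ≡ 38 (mod 41) because 27·38 = 1026 = 25·41 + 1.
So x ≡ 38·18 = 684 ≡ 28 (mod 41).
Check: 27·28 = 756 = 18·41 + 18.

28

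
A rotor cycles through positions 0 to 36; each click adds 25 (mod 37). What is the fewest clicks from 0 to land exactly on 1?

25·3 = 75 = 2·37 + 1, so 25⁻¹ ≡ 3 (mod 37).

3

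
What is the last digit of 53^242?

9

Powers of 3 mod 10 repeat with period 4: 3, 9, 7, 1.
242 mod 4 = 2, so the last digit matches 3^2 = 9.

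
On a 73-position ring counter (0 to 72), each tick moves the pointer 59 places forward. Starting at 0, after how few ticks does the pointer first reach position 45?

2

The inverse of 59 mod 73 is 26 (since 59·26 = 1534 ≡ 1).
Multiplying both sides by 26: x ≡ 26·45 = 1170 ≡ 2 (mod 73).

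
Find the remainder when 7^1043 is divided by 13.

2

By repeated squaring mod 13: 7^1≡7, 7^2≡10, 7^4≡9, 7^8≡3, 7^16≡9, 7^32≡3, 7^64≡9, 7^128≡3, 7^256≡9, 7^512≡3, 7^1024≡9.
Since 1043 = 1 + 2 + 16 + 1024 in binary, 7^1043 ≡ 7·10·9·9 ≡ 2 (mod 13).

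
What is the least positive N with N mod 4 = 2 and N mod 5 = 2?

Since 5·1 ≡ 1 (mod 4), take x = 2 + 5·((2−2)·1 mod 4) = 2 + 5·0 = 2.
Check: 2 mod 4 = 2, 2 mod 5 = 2.

2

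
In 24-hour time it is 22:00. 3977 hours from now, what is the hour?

3977 mod 24 = 17 (since 165·24 = 3960).
(22 + 17) mod 24 = 15.

15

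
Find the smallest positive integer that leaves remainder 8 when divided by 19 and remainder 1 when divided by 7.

x ≡ 1 (mod 7) gives x ∈ {1, 8}.
The first of these with x mod 19 = 8 is 8.

8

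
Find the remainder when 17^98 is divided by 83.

48

Successive squares of 17 mod 83: 17^1≡17, 17^2≡40, 17^4≡23, 17^8≡31, 17^16≡48, 17^32≡63, 17^64≡68.
Since 98 = 2 + 32 + 64 in binary, 17^98 ≡ 40·63·68 ≡ 48 (mod 83).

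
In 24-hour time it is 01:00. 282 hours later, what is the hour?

Dividing 282 by 24 gives quotient 11 and remainder 18.
(1 + 18) mod 24 = 19.

19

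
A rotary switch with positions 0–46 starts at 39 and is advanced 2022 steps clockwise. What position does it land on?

2022 = 43·47 + 1, so 2022 mod 47 = 1.
(39 + 1) mod 47 = 40.

40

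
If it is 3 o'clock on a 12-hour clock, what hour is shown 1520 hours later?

1520 mod 12 = 8 (since 126·12 = 1512).
3 + 8 → 11 on a 12-hour dial.

11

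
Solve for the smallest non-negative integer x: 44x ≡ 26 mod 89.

The inverse of 44 mod 89 is 87 (since 44·87 = 3828 ≡ 1).
So x ≡ 87·26 = 2262 ≡ 37 (mod 89).

37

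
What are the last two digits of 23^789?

63

Successive squares of 23 mod 100: 23^1≡23, 23^2≡29, 23^4≡41, 23^8≡81, 23^16≡61, 23^32≡21, 23^64≡41, 23^128≡81, 23^256≡61, 23^512≡21.
789 = 1 + 4 + 16 + 256 + 512, so 23^789 ≡ 23·41·61·61·21 ≡ 63 (mod 100).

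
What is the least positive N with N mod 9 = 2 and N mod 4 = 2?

2

x ≡ 2 (mod 4) gives x ∈ {2}.
The first of these with x mod 9 = 2 is 2.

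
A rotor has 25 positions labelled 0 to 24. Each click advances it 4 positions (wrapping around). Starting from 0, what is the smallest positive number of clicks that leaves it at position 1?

19

25 = 6·4 + 1
4 = 4·1 + 0
Back-substituting gives 4·19 ≡ 1 (mod 25).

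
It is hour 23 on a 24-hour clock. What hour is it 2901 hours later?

Dividing 2901 by 24 gives quotient 120 and remainder 21.
(23 + 21) mod 24 = 20.

20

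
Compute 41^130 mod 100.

1

Square-and-reduce mod 100: 41^1≡41, 41^2≡81, 41^4≡61, 41^8≡21, 41^16≡41, 41^32≡81, 41^64≡61, 41^128≡21.
Since 130 = 2 + 128 in binary, 41^130 ≡ 81·21 ≡ 1 (mod 100).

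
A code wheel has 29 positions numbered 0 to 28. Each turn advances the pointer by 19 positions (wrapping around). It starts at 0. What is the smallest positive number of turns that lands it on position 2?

19⁻¹ ≡ 26 (mod 29) because 19·26 = 494 = 17·29 + 1.
So x ≡ 26·2 = 52 ≡ 23 (mod 29).
Check: 19·23 = 437 = 15·29 + 2.

23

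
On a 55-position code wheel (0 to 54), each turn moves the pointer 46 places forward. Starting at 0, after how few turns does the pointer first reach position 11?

The inverse of 46 mod 55 is 6 (since 46·6 = 276 ≡ 1).
So x ≡ 6·11 = 66 ≡ 11 (mod 55).

11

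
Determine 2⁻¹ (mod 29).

15

2·15 = 30 = 1·29 + 1, so 2⁻¹ ≡ 15 (mod 29).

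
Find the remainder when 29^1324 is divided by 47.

2

Successive squares of 29 mod 47: 29^1≡29, 29^2≡42, 29^4≡25, 29^8≡14, 29^16≡8, 29^32≡17, 29^64≡7, 29^128≡2, 29^256≡4, 29^512≡16, 29^1024≡21.
Since 1324 = 4 + 8 + 32 + 256 + 1024 in binary, 29^1324 ≡ 25·14·17·4·21 ≡ 2 (mod 47).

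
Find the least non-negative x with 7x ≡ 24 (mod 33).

27

7⁻¹ ≡ 19 (mod 33) because 7·19 = 133 = 4·33 + 1.
Multiplying both sides by 19: x ≡ 19·24 = 456 ≡ 27 (mod 33).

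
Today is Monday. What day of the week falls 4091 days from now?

Thursday

4091 = 584·7 + 3, so 4091 mod 7 = 3.
Monday + 3 days → Thursday.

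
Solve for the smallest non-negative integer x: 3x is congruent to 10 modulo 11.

3⁻¹ ≡ 4 (mod 11) because 3·4 = 12 = 1·11 + 1.
So x ≡ 4·10 = 40 ≡ 7 (mod 11).

7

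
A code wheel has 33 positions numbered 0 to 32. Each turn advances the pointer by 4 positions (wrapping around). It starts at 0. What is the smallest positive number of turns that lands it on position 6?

18

The inverse of 4 mod 33 is 25 (since 4·25 = 100 ≡ 1).
So x ≡ 25·6 = 150 ≡ 18 (mod 33).
Check: 4·18 = 72 = 2·33 + 6.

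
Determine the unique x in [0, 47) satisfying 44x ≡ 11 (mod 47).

The inverse of 44 mod 47 is 31 (since 44·31 = 1364 ≡ 1).
So x ≡ 31·11 = 341 ≡ 12 (mod 47).

12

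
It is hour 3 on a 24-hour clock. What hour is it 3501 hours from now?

3501 − 145·24 = 21, so 3501 ≡ 21 (mod 24).
(3 + 21) mod 24 = 0.

0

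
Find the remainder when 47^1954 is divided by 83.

64

Square-and-reduce mod 83: 47^1≡47, 47^2≡51, 47^4≡28, 47^8≡37, 47^16≡41, 47^32≡21, 47^64≡26, 47^128≡12, 47^256≡61, 47^512≡69, 47^1024≡30.
Since 1954 = 2 + 32 + 128 + 256 + 512 + 1024 in binary, 47^1954 ≡ 51·21·12·61·69·30 ≡ 64 (mod 83).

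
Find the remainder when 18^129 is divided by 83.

14

By repeated squaring mod 83: 18^1≡18, 18^2≡75, 18^4≡64, 18^8≡29, 18^16≡11, 18^32≡38, 18^64≡33, 18^128≡10.
129 = 1 + 128, so 18^129 ≡ 18·10 ≡ 14 (mod 83).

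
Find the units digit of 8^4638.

4

The units digit of 8^n cycles with period 4: 8, 4, 2, 6, …
4638 mod 4 = 2, so the last digit matches 8^2 = 4.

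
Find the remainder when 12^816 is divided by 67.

22

Successive squares of 12 mod 67: 12^1≡12, 12^2≡10, 12^4≡33, 12^8≡17, 12^16≡21, 12^32≡39, 12^64≡47, 12^128≡65, 12^256≡4, 12^512≡16.
Since 816 = 16 + 32 + 256 + 512 in binary, 12^816 ≡ 21·39·4·16 ≡ 22 (mod 67).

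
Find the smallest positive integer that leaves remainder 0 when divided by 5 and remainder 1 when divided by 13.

40

Since 13·2 ≡ 1 (mod 5), take x = 1 + 13·((0−1)·2 mod 5) = 1 + 13·3 = 40.
Check: 40 mod 5 = 0, 40 mod 13 = 1.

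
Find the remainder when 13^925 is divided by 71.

Successive squares of 13 mod 71: 13^1≡13, 13^2≡27, 13^4≡19, 13^8≡6, 13^16≡36, 13^32≡18, 13^64≡40, 13^128≡38, 13^256≡24, 13^512≡8.
Since 925 = 1 + 4 + 8 + 16 + 128 + 256 + 512 in binary, 13^925 ≡ 13·19·6·36·38·24·8 ≡ 41 (mod 71).

41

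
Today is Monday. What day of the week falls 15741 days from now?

Saturday

Dividing 15741 by 7 gives quotient 2248 and remainder 5.
Monday + 5 days → Saturday.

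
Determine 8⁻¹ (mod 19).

12

8·12 = 96 = 5·19 + 1, so 8⁻¹ ≡ 12 (mod 19).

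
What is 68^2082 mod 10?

The units digit of 68^n cycles with period 4: 8, 4, 2, 6, …
2082 leaves remainder 2 on division by 4, so 68^2082 ends in 4.

4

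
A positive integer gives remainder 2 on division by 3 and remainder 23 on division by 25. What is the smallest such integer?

23

x ≡ 2 (mod 3) gives x ∈ {2, 5, 8, 11, 14, 17, 20, 23}.
The first of these with x mod 25 = 23 is 23.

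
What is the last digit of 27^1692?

Last digits of 7^n: 7, 9, 3, 1 (period 4).
1692 mod 4 = 0, so the last digit matches 7^4 = 1.

1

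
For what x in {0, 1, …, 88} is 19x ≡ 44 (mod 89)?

The inverse of 19 mod 89 is 75 (since 19·75 = 1425 ≡ 1).
So x ≡ 75·44 = 3300 ≡ 7 (mod 89).

7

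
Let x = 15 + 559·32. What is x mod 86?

15

559·32 = 17888.
17888 = 208·86 + 0, so 17888 mod 86 = 0.
(15 + 0) mod 86 = 15.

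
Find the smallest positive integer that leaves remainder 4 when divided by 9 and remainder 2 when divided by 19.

x ≡ 4 (mod 9) gives x ∈ {4, 13, 22, 31, 40}.
The first of these with x mod 19 = 2 is 40.

40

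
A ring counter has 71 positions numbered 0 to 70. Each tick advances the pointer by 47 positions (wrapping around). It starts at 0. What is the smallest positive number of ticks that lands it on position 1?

68

47⁻¹ ≡ 68 (mod 71) because 47·68 = 3196 = 45·71 + 1.
So x ≡ 68·1 = 68 ≡ 68 (mod 71).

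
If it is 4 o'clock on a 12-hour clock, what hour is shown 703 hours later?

Dividing 703 by 12 gives quotient 58 and remainder 7.
4 + 7 → 11 on a 12-hour dial.

11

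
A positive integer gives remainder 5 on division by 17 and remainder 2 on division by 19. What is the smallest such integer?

192

Since 19·9 ≡ 1 (mod 17), take x = 2 + 19·((5−2)·9 mod 17) = 2 + 19·10 = 192.
Check: 192 mod 17 = 5, 192 mod 19 = 2.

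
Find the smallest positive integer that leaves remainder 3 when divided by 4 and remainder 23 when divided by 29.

23

x ≡ 3 (mod 4) gives x ∈ {3, 7, 11, 15, 19, 23}.
The first of these with x mod 29 = 23 is 23.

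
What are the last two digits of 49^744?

Square-and-reduce mod 100: 49^1≡49, 49^2≡1, 49^4≡1, 49^8≡1, 49^16≡1, 49^32≡1, 49^64≡1, 49^128≡1, 49^256≡1, 49^512≡1.
744 = 8 + 32 + 64 + 128 + 512, so 49^744 ≡ 1·1·1·1·1 ≡ 1 (mod 100).

01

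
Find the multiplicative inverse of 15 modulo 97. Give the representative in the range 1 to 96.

13

15·13 = 195 = 2·97 + 1, so 15⁻¹ ≡ 13 (mod 97).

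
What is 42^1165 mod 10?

2

Last digits of 2^n: 2, 4, 8, 6 (period 4).
1165 mod 4 = 1, so the last digit matches 2^1 = 2.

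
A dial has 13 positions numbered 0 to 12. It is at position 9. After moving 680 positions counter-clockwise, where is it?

5

680 = 52·13 + 4, so 680 mod 13 = 4.
(9 − 4) mod 13 = 5.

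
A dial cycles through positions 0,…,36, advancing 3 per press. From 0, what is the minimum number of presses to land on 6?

2

The inverse of 3 mod 37 is 25 (since 3·25 = 75 ≡ 1).
So x ≡ 25·6 = 150 ≡ 2 (mod 37).
Check: 3·2 = 6 = 0·37 + 6.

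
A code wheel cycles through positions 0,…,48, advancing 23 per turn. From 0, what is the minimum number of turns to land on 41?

23⁻¹ ≡ 32 (mod 49) because 23·32 = 736 = 15·49 + 1.
Multiplying both sides by 32: x ≡ 32·41 = 1312 ≡ 38 (mod 49).

38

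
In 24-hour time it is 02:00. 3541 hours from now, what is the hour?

15

3541 = 147·24 + 13, so 3541 mod 24 = 13.
(2 + 13) mod 24 = 15.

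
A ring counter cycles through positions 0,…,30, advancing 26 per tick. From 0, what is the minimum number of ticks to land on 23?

26⁻¹ ≡ 6 (mod 31) because 26·6 = 156 = 5·31 + 1.
So x ≡ 6·23 = 138 ≡ 14 (mod 31).

14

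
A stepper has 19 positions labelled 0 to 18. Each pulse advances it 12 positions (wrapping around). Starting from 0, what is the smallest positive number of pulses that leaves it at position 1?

19 = 1·12 + 7
12 = 1·7 + 5
7 = 1·5 + 2
5 = 2·2 + 1
2 = 2·1 + 0
Back-substituting gives 12·8 ≡ 1 (mod 19).

8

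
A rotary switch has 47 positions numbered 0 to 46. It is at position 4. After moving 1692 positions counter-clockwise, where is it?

1692 mod 47 = 0 (since 36·47 = 1692).
(4 − 0) mod 47 = 4.

4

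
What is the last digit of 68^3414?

Last digits of 8^n: 8, 4, 2, 6 (period 4).
3414 mod 4 = 2, so the last digit matches 8^2 = 4.

4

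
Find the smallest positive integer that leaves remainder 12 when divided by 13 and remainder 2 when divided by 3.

38

x ≡ 2 (mod 3) gives x ∈ {2, 5, 8, 11, 14, 17, 20, 23, …}.
The first of these with x mod 13 = 12 is 38.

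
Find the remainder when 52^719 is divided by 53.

By repeated squaring mod 53: 52^1≡52, 52^2≡1, 52^4≡1, 52^8≡1, 52^16≡1, 52^32≡1, 52^64≡1, 52^128≡1, 52^256≡1, 52^512≡1.
719 = 1 + 2 + 4 + 8 + 64 + 128 + 512, so 52^719 ≡ 52·1·1·1·1·1·1 ≡ 52 (mod 53).

52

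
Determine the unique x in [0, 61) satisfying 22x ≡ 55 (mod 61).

33

The inverse of 22 mod 61 is 25 (since 22·25 = 550 ≡ 1).
So x ≡ 25·55 = 1375 ≡ 33 (mod 61).
Check: 22·33 = 726 = 11·61 + 55.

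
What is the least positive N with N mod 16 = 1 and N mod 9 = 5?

Since 9·9 ≡ 1 (mod 16), take x = 5 + 9·((1−5)·9 mod 16) = 5 + 9·12 = 113.
Check: 113 mod 16 = 1, 113 mod 9 = 5.

113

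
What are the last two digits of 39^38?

81

Square-and-reduce mod 100: 39^1≡39, 39^2≡21, 39^4≡41, 39^8≡81, 39^16≡61, 39^32≡21.
38 = 2 + 4 + 32, so 39^38 ≡ 21·41·21 ≡ 81 (mod 100).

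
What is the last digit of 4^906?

6

The units digit of 4^n cycles with period 2: 4, 6, …
906 leaves remainder 0 on division by 2, so 4^906 ends in 6.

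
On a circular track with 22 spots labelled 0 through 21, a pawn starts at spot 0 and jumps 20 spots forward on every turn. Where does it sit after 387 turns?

18

387·20 = 7740.
7740 mod 22 = 18 (since 351·22 = 7722).
(0 + 18) mod 22 = 18.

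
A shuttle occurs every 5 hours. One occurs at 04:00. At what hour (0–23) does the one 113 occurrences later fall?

113·5 = 565.
565 − 23·24 = 13, so 565 ≡ 13 (mod 24).
(4 + 13) mod 24 = 17.

17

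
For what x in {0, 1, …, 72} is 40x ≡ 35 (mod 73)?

40⁻¹ ≡ 42 (mod 73) because 40·42 = 1680 = 23·73 + 1.
Multiplying both sides by 42: x ≡ 42·35 = 1470 ≡ 10 (mod 73).

10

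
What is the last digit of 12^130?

4

The units digit of 12^n cycles with period 4: 2, 4, 8, 6, …
130 leaves remainder 2 on division by 4, so 12^130 ends in 4.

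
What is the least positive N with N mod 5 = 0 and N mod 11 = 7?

Since 11·1 ≡ 1 (mod 5), take x = 7 + 11·((0−7)·1 mod 5) = 7 + 11·3 = 40.
Check: 40 mod 5 = 0, 40 mod 11 = 7.

40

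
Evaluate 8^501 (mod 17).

9

Square-and-reduce mod 17: 8^1≡8, 8^2≡13, 8^4≡16, 8^8≡1, 8^16≡1, 8^32≡1, 8^64≡1, 8^128≡1, 8^256≡1.
Since 501 = 1 + 4 + 16 + 32 + 64 + 128 + 256 in binary, 8^501 ≡ 8·16·1·1·1·1·1 ≡ 9 (mod 17).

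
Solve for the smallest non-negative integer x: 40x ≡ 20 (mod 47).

The inverse of 40 mod 47 is 20 (since 40·20 = 800 ≡ 1).
So x ≡ 20·20 = 400 ≡ 24 (mod 47).
Check: 40·24 = 960 = 20·47 + 20.

24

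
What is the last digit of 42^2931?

Last digits of 2^n: 2, 4, 8, 6 (period 4).
2931 mod 4 = 3, so the last digit matches 2^3 = 8.

8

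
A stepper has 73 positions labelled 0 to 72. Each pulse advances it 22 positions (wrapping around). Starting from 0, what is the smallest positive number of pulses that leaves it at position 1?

10

22·10 = 220 = 3·73 + 1, so 22⁻¹ ≡ 10 (mod 73).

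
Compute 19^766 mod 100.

81

By repeated squaring mod 100: 19^1≡19, 19^2≡61, 19^4≡21, 19^8≡41, 19^16≡81, 19^32≡61, 19^64≡21, 19^128≡41, 19^256≡81, 19^512≡61.
766 = 2 + 4 + 8 + 16 + 32 + 64 + 128 + 512, so 19^766 ≡ 61·21·41·81·61·21·41·61 ≡ 81 (mod 100).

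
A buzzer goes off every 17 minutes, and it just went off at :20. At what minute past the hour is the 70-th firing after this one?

10

70·17 = 1190.
1190 = 19·60 + 50, so 1190 mod 60 = 50.
(20 + 50) mod 60 = 10.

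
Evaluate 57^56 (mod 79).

By repeated squaring mod 79: 57^1≡57, 57^2≡10, 57^4≡21, 57^8≡46, 57^16≡62, 57^32≡52.
Since 56 = 8 + 16 + 32 in binary, 57^56 ≡ 46·62·52 ≡ 21 (mod 79).

21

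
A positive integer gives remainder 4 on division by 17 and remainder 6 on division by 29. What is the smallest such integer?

412

Since 29·10 ≡ 1 (mod 17), take x = 6 + 29·((4−6)·10 mod 17) = 6 + 29·14 = 412.
Check: 412 mod 17 = 4, 412 mod 29 = 6.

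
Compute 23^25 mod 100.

43

By repeated squaring mod 100: 23^1≡23, 23^2≡29, 23^4≡41, 23^8≡81, 23^16≡61.
Since 25 = 1 + 8 + 16 in binary, 23^25 ≡ 23·81·61 ≡ 43 (mod 100).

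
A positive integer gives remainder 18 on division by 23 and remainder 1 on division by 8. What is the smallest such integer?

41

x ≡ 1 (mod 8) gives x ∈ {1, 9, 17, 25, 33, 41}.
The first of these with x mod 23 = 18 is 41.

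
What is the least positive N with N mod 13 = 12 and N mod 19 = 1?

77

x ≡ 12 (mod 13) gives x ∈ {12, 25, 38, 51, 64, 77}.
The first of these with x mod 19 = 1 is 77.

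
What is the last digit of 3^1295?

The units digit of 3^n cycles with period 4: 3, 9, 7, 1, …
1295 mod 4 = 3, so the last digit matches 3^3 = 7.

7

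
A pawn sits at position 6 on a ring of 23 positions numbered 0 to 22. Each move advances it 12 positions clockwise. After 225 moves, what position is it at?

15

225·12 = 2700.
2700 mod 23 = 9 (since 117·23 = 2691).
(6 + 9) mod 23 = 15.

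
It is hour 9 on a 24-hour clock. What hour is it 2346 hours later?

2346 = 97·24 + 18, so 2346 mod 24 = 18.
(9 + 18) mod 24 = 3.

3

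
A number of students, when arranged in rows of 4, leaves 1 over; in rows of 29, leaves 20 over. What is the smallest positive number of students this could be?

x ≡ 1 (mod 4) gives x ∈ {1, 5, 9, 13, 17, 21, 25, 29, …}.
The first of these with x mod 29 = 20 is 49.

49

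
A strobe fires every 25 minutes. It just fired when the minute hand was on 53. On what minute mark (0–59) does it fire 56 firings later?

56·25 = 1400.
1400 = 23·60 + 20, so 1400 mod 60 = 20.
(53 + 20) mod 60 = 13.

13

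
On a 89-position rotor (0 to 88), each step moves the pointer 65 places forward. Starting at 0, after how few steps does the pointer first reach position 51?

The inverse of 65 mod 89 is 63 (since 65·63 = 4095 ≡ 1).
Multiplying both sides by 63: x ≡ 63·51 = 3213 ≡ 9 (mod 89).

9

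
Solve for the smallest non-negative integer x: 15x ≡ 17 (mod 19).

15⁻¹ ≡ 14 (mod 19) because 15·14 = 210 = 11·19 + 1.
Multiplying both sides by 14: x ≡ 14·17 = 238 ≡ 10 (mod 19).
Check: 15·10 = 150 = 7·19 + 17.

10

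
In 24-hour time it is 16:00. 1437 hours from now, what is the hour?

13

Dividing 1437 by 24 gives quotient 59 and remainder 21.
(16 + 21) mod 24 = 13.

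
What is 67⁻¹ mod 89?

4

67·4 = 268 = 3·89 + 1, so 67⁻¹ ≡ 4 (mod 89).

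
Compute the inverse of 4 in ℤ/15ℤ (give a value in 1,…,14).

4

4·4 = 16 = 1·15 + 1, so 4⁻¹ ≡ 4 (mod 15).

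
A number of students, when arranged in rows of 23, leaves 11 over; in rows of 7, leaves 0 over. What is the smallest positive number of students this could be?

Since 7·10 ≡ 1 (mod 23), take x = 0 + 7·((11−0)·10 mod 23) = 0 + 7·18 = 126.
Check: 126 mod 23 = 11, 126 mod 7 = 0.

126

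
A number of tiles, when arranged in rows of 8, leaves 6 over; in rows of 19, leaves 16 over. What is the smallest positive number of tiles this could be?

54

x ≡ 6 (mod 8) gives x ∈ {6, 14, 22, 30, 38, 46, 54}.
The first of these with x mod 19 = 16 is 54.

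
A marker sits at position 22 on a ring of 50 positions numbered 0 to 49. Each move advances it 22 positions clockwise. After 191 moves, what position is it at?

24

191·22 = 4202.
4202 − 84·50 = 2, so 4202 ≡ 2 (mod 50).
(22 + 2) mod 50 = 24.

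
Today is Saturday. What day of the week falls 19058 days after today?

19058 mod 7 = 4 (since 2722·7 = 19054).
Saturday + 4 days → Wednesday.

Wednesday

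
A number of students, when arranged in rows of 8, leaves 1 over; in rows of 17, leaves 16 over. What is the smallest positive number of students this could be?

33

x ≡ 1 (mod 8) gives x ∈ {1, 9, 17, 25, 33}.
The first of these with x mod 17 = 16 is 33.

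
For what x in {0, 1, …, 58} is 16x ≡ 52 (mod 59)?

18

16⁻¹ ≡ 48 (mod 59) because 16·48 = 768 = 13·59 + 1.
Multiplying both sides by 48: x ≡ 48·52 = 2496 ≡ 18 (mod 59).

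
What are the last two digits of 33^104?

21

Square-and-reduce mod 100: 33^1≡33, 33^2≡89, 33^4≡21, 33^8≡41, 33^16≡81, 33^32≡61, 33^64≡21.
Since 104 = 8 + 32 + 64 in binary, 33^104 ≡ 41·61·21 ≡ 21 (mod 100).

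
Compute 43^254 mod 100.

Successive squares of 43 mod 100: 43^1≡43, 43^2≡49, 43^4≡1, 43^8≡1, 43^16≡1, 43^32≡1, 43^64≡1, 43^128≡1.
Since 254 = 2 + 4 + 8 + 16 + 32 + 64 + 128 in binary, 43^254 ≡ 49·1·1·1·1·1·1 ≡ 49 (mod 100).

49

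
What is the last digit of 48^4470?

4

Powers of 8 mod 10 repeat with period 4: 8, 4, 2, 6.
4470 mod 4 = 2, so the last digit matches 8^2 = 4.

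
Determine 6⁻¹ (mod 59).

10

6·10 = 60 = 1·59 + 1, so 6⁻¹ ≡ 10 (mod 59).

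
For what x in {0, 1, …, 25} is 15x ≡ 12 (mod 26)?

6

15⁻¹ ≡ 7 (mod 26) because 15·7 = 105 = 4·26 + 1.
Multiplying both sides by 7: x ≡ 7·12 = 84 ≡ 6 (mod 26).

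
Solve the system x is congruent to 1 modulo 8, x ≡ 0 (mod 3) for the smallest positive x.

9

x ≡ 0 (mod 3) gives x ∈ {0, 3, 6, 9}.
The first of these with x mod 8 = 1 is 9.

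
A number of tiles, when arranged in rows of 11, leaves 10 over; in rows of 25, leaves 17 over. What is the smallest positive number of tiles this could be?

142

Since 25·4 ≡ 1 (mod 11), take x = 17 + 25·((10−17)·4 mod 11) = 17 + 25·5 = 142.
Check: 142 mod 11 = 10, 142 mod 25 = 17.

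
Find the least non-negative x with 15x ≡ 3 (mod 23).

14

The inverse of 15 mod 23 is 20 (since 15·20 = 300 ≡ 1).
So x ≡ 20·3 = 60 ≡ 14 (mod 23).
Check: 15·14 = 210 = 9·23 + 3.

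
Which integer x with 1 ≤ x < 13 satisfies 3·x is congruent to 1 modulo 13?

9

3·9 = 27 = 2·13 + 1, so 3⁻¹ ≡ 9 (mod 13).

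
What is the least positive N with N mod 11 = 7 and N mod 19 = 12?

x ≡ 7 (mod 11) gives x ∈ {7, 18, 29, 40, 51, 62, 73, 84, …}.
The first of these with x mod 19 = 12 is 183.

183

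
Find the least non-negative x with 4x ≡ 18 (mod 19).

14

4⁻¹ ≡ 5 (mod 19) because 4·5 = 20 = 1·19 + 1.
So x ≡ 5·18 = 90 ≡ 14 (mod 19).
Check: 4·14 = 56 = 2·19 + 18.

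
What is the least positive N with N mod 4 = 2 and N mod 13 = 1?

14

Since 13·1 ≡ 1 (mod 4), take x = 1 + 13·((2−1)·1 mod 4) = 1 + 13·1 = 14.
Check: 14 mod 4 = 2, 14 mod 13 = 1.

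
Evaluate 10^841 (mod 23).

Successive squares of 10 mod 23: 10^1≡10, 10^2≡8, 10^4≡18, 10^8≡2, 10^16≡4, 10^32≡16, 10^64≡3, 10^128≡9, 10^256≡12, 10^512≡6.
841 = 1 + 8 + 64 + 256 + 512, so 10^841 ≡ 10·2·3·12·6 ≡ 19 (mod 23).

19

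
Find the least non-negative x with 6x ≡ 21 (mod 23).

The inverse of 6 mod 23 is 4 (since 6·4 = 24 ≡ 1).
Multiplying both sides by 4: x ≡ 4·21 = 84 ≡ 15 (mod 23).

15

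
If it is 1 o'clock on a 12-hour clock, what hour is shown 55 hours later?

8

55 − 4·12 = 7, so 55 ≡ 7 (mod 12).
1 + 7 → 8 on a 12-hour dial.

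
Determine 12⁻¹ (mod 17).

12·10 = 120 = 7·17 + 1, so 12⁻¹ ≡ 10 (mod 17).

10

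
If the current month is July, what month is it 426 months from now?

Dividing 426 by 12 gives quotient 35 and remainder 6.
July + 6 months → January.

January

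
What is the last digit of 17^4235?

3

Last digits of 7^n: 7, 9, 3, 1 (period 4).
4235 mod 4 = 3, so the last digit matches 7^3 = 3.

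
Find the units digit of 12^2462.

4

Last digits of 2^n: 2, 4, 8, 6 (period 4).
2462 leaves remainder 2 on division by 4, so 12^2462 ends in 4.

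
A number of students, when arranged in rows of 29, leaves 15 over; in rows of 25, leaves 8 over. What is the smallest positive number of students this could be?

508

Since 25·7 ≡ 1 (mod 29), take x = 8 + 25·((15−8)·7 mod 29) = 8 + 25·20 = 508.
Check: 508 mod 29 = 15, 508 mod 25 = 8.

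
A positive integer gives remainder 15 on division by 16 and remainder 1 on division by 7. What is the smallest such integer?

15

x ≡ 1 (mod 7) gives x ∈ {1, 8, 15}.
The first of these with x mod 16 = 15 is 15.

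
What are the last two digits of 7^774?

49

Successive squares of 7 mod 100: 7^1≡7, 7^2≡49, 7^4≡1, 7^8≡1, 7^16≡1, 7^32≡1, 7^64≡1, 7^128≡1, 7^256≡1, 7^512≡1.
Since 774 = 2 + 4 + 256 + 512 in binary, 7^774 ≡ 49·1·1·1 ≡ 49 (mod 100).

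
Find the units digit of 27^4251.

3

Powers of 7 mod 10 repeat with period 4: 7, 9, 3, 1.
4251 mod 4 = 3, so the last digit matches 7^3 = 3.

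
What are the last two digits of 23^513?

By repeated squaring mod 100: 23^1≡23, 23^2≡29, 23^4≡41, 23^8≡81, 23^16≡61, 23^32≡21, 23^64≡41, 23^128≡81, 23^256≡61, 23^512≡21.
513 = 1 + 512, so 23^513 ≡ 23·21 ≡ 83 (mod 100).

83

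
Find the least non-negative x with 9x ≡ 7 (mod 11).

2

The inverse of 9 mod 11 is 5 (since 9·5 = 45 ≡ 1).
Multiplying both sides by 5: x ≡ 5·7 = 35 ≡ 2 (mod 11).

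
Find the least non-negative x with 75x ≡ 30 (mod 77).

75⁻¹ ≡ 38 (mod 77) because 75·38 = 2850 = 37·77 + 1.
So x ≡ 38·30 = 1140 ≡ 62 (mod 77).

62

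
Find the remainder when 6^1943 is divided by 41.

30

By repeated squaring mod 41: 6^1≡6, 6^2≡36, 6^4≡25, 6^8≡10, 6^16≡18, 6^32≡37, 6^64≡16, 6^128≡10, 6^256≡18, 6^512≡37, 6^1024≡16.
Since 1943 = 1 + 2 + 4 + 16 + 128 + 256 + 512 + 1024 in binary, 6^1943 ≡ 6·36·25·18·10·18·37·16 ≡ 30 (mod 41).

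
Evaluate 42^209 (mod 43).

42

Square-and-reduce mod 43: 42^1≡42, 42^2≡1, 42^4≡1, 42^8≡1, 42^16≡1, 42^32≡1, 42^64≡1, 42^128≡1.
Since 209 = 1 + 16 + 64 + 128 in binary, 42^209 ≡ 42·1·1·1 ≡ 42 (mod 43).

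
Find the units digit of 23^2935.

The units digit of 23^n cycles with period 4: 3, 9, 7, 1, …
2935 mod 4 = 3, so the last digit matches 3^3 = 7.

7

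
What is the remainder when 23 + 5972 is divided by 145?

50

Dividing 5972 by 145 gives quotient 41 and remainder 27.
(23 + 27) mod 145 = 50.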